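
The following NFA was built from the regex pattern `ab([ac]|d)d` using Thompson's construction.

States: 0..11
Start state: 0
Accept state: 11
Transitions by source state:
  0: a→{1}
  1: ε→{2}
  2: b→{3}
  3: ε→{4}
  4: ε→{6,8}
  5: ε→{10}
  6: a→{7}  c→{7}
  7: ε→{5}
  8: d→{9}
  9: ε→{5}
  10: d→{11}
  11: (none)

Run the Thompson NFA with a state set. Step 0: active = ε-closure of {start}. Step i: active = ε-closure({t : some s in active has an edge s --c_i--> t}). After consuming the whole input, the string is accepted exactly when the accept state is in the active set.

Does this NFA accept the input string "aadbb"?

Answer: REJECT

Steps:
S₀ = ε-closure({0}) = {0}
'a' @ 1: {1,2}
'a' @ 2: {}  — dead — no transitions
rest 'dbb' ignored (set empty)
final: {}; accept 11 not in set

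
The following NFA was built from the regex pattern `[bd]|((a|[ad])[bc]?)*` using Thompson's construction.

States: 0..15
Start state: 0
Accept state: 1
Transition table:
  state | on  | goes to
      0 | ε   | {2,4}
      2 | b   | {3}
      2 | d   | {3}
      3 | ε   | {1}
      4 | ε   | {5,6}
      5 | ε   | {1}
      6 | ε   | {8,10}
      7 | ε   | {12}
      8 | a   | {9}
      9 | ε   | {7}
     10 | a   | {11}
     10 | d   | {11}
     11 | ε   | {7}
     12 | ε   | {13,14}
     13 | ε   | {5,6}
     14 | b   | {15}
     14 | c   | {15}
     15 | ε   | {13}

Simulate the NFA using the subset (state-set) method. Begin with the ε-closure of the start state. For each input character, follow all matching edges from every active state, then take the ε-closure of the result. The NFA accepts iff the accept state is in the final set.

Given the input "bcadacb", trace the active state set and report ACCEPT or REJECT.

Answer: REJECT

Trace:
S₀ = ε-closure({0}) = {0,1,2,4,5,6,8,10}
'b' @ 1: {1,3}  ✓accept
'c' @ 2: {}  — no active states
rest 'adacb' ignored (set empty)
end set {} — state 1 not in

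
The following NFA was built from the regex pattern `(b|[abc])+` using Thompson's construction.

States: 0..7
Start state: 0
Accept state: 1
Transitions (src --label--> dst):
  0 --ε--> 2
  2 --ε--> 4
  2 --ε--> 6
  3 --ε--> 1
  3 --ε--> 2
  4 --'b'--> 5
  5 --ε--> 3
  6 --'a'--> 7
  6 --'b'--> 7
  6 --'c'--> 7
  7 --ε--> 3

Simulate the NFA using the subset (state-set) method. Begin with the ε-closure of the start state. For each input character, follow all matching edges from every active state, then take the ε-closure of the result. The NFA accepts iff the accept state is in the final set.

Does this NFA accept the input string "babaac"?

start: ε-closure({0}) = {0,2,4,6}
'b' @ 1: {1,2,3,4,5,6,7}  [accepting]
'a' @ 2: {1,2,3,4,6,7}  [accepting]
'b' @ 3: {1,2,3,4,5,6,7}  [accepting]
'a' @ 4: {1,2,3,4,6,7}  [accepting]
'a' @ 5: {1,2,3,4,6,7}  [accepting]
'c' @ 6: {1,2,3,4,6,7}  [accepting]
final: {1,2,3,4,6,7}; accept 1 in set

Answer: ACCEPT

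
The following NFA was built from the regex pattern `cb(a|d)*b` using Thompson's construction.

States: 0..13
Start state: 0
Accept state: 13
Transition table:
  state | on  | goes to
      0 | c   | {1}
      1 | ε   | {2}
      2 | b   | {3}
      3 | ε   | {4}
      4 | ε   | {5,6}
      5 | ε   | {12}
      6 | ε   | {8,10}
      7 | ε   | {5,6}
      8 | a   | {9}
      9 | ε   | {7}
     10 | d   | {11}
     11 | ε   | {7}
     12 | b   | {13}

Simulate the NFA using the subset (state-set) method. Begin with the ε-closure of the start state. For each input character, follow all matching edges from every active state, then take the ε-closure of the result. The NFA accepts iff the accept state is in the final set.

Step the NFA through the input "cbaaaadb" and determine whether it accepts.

S₀ = ε-closure({0}) = {0}
'c' @ 1: {1,2}
'b' @ 2: {3,4,5,6,8,10,12}
'a' @ 3: {5,6,7,8,9,10,12}
'a' @ 4: {5,6,7,8,9,10,12}
'a' @ 5: {5,6,7,8,9,10,12}
'a' @ 6: {5,6,7,8,9,10,12}
'd' @ 7: {5,6,7,8,10,11,12}
'b' @ 8: {13}  (accept∈set)
end set {13} — state 13 in

Answer: ACCEPT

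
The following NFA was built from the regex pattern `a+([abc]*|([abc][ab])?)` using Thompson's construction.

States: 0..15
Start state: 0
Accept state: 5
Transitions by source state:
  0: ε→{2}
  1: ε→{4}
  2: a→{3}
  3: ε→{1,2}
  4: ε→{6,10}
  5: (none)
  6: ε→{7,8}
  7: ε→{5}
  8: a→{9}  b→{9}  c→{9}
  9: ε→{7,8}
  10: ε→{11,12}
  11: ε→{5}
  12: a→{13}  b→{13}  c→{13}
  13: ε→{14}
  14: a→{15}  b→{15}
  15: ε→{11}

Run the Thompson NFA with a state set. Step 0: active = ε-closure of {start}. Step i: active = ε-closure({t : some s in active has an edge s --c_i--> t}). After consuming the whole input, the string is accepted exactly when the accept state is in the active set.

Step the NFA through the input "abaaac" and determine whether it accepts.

initial (ε-close {0}): {0,2}
'a' @ 1: {1,2,3,4,5,6,7,8,10,11,12}  ✓accept
'b' @ 2: {5,7,8,9,13,14}  ✓accept
'a' @ 3: {5,7,8,9,11,15}  ✓accept
'a' @ 4: {5,7,8,9}  ✓accept
'a' @ 5: {5,7,8,9}  ✓accept
'c' @ 6: {5,7,8,9}  ✓accept
final: {5,7,8,9}; accept 5 in set

Answer: ACCEPT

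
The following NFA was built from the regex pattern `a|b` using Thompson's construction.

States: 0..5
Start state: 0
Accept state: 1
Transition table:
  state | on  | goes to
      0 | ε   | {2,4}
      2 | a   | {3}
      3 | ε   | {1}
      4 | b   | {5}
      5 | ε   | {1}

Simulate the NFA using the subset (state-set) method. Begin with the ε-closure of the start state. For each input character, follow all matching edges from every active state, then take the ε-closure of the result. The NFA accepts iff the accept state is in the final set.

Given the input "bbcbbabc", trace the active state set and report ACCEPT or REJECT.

initial (ε-close {0}): {0,2,4}
'b' @ 1: {1,5}  [accepting]
'b' @ 2: {}  — state set empty
rest 'cbbabc' ignored (set empty)
end set {} — state 1 not in

Answer: REJECT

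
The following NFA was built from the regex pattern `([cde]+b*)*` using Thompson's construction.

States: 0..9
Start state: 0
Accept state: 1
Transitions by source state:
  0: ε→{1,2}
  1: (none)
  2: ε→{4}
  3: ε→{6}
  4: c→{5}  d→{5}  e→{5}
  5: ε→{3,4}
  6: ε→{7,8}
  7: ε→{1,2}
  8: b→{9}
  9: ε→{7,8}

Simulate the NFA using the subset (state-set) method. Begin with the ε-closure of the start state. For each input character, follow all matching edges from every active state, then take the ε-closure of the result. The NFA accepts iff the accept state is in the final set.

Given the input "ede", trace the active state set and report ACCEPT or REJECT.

initial (ε-close {0}): {0,1,2,4}
'e' @ 1: {1,2,3,4,5,6,7,8}  ✓accept
'd' @ 2: {1,2,3,4,5,6,7,8}  ✓accept
'e' @ 3: {1,2,3,4,5,6,7,8}  ✓accept
end set {1,2,3,4,5,6,7,8} — state 1 in

Answer: ACCEPT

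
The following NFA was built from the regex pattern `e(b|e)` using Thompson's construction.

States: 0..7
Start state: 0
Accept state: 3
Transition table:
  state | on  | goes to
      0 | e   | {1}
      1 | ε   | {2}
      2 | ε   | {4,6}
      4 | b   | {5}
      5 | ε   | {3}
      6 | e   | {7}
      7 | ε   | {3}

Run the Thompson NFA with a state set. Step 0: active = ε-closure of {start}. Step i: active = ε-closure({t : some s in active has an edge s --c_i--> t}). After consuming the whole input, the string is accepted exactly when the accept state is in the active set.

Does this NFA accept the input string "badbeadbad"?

start: ε-closure({0}) = {0}
'b' @ 1: {}  — no active states
rest 'adbeadbad' ignored (set empty)
end set {} — state 3 not in

Answer: REJECT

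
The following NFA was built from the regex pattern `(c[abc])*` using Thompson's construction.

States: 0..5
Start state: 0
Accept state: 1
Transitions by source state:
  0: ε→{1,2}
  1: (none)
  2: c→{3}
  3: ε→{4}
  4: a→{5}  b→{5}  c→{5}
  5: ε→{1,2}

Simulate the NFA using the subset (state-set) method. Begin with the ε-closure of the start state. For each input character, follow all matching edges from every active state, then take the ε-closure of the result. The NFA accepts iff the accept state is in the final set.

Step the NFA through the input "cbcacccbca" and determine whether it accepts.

S₀ = ε-closure({0}) = {0,1,2}
'c' @ 1: {3,4}
'b' @ 2: {1,2,5}  ✓accept
'c' @ 3: {3,4}
'a' @ 4: {1,2,5}  ✓accept
'c' @ 5: {3,4}
'c' @ 6: {1,2,5}  ✓accept
'c' @ 7: {3,4}
'b' @ 8: {1,2,5}  ✓accept
'c' @ 9: {3,4}
'a' @ 10: {1,2,5}  ✓accept
end set {1,2,5} — state 1 in

Answer: ACCEPT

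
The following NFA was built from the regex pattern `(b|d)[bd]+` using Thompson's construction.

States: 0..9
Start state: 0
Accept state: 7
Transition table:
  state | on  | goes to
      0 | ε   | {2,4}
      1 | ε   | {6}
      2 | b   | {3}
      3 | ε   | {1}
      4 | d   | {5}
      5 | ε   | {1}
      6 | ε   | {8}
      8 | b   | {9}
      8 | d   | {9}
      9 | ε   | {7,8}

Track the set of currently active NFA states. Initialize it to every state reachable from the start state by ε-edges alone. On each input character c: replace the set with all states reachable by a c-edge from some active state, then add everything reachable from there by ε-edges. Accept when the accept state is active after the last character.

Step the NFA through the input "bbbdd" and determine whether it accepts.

Answer: ACCEPT

Trace:
initial (ε-close {0}): {0,2,4}
'b' @ 1: {1,3,6,8}
'b' @ 2: {7,8,9}  [accepting]
'b' @ 3: {7,8,9}  [accepting]
'd' @ 4: {7,8,9}  [accepting]
'd' @ 5: {7,8,9}  [accepting]
after full input: {7,8,9}  (accept=7 in)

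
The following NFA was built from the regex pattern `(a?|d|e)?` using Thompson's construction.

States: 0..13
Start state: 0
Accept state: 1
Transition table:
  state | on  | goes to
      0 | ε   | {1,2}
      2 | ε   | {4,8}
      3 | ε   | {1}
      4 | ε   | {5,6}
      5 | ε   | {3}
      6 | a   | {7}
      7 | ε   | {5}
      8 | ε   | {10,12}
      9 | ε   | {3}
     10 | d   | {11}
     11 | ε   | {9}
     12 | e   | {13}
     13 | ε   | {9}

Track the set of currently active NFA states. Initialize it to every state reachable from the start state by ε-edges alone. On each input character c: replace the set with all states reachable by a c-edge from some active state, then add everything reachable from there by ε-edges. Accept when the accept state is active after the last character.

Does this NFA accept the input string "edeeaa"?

Answer: REJECT

Steps:
start: ε-closure({0}) = {0,1,2,3,4,5,6,8,10,12}
'e' @ 1: {1,3,9,13}  [accepting]
'd' @ 2: {}  — no active states
rest 'eeaa' ignored (set empty)
final: {}; accept 1 not in set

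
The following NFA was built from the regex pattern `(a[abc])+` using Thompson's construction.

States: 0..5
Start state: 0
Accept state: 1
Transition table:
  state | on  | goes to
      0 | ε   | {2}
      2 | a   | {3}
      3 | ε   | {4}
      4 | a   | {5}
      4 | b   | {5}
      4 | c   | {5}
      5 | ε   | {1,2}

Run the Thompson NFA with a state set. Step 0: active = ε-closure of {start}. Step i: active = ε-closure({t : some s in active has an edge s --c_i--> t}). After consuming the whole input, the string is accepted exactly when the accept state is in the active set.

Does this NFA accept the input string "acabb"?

Answer: REJECT

Derivation:
start: ε-closure({0}) = {0,2}
'a' @ 1: {3,4}
'c' @ 2: {1,2,5}  (accept∈set)
'a' @ 3: {3,4}
'b' @ 4: {1,2,5}  (accept∈set)
'b' @ 5: {}  — no active states
end set {} — state 1 not in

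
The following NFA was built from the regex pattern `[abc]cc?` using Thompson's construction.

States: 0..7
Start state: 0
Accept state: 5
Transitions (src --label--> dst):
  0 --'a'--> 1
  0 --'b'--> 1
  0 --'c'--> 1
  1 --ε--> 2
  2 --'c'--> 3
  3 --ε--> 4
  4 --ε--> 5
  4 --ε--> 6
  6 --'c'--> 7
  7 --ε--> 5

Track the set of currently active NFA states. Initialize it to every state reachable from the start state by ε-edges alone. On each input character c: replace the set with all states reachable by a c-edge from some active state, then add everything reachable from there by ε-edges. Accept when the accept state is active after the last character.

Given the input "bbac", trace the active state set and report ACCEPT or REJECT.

start: ε-closure({0}) = {0}
'b' @ 1: {1,2}
'b' @ 2: {}  — no active states
rest 'ac' ignored (set empty)
after full input: {}  (accept=5 not in)

Answer: REJECT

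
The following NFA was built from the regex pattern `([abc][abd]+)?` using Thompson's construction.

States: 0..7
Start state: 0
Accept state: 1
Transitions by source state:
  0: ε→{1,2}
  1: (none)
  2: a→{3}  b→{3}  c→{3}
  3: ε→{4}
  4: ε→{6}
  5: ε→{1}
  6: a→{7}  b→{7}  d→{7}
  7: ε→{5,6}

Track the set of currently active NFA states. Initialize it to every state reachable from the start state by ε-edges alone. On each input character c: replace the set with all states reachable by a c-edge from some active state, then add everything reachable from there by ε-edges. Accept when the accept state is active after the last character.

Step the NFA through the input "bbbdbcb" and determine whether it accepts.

initial (ε-close {0}): {0,1,2}
'b' @ 1: {3,4,6}
'b' @ 2: {1,5,6,7}  [accepting]
'b' @ 3: {1,5,6,7}  [accepting]
'd' @ 4: {1,5,6,7}  [accepting]
'b' @ 5: {1,5,6,7}  [accepting]
'c' @ 6: {}  — dead — no transitions
rest 'b' ignored (set empty)
after full input: {}  (accept=1 not in)

Answer: REJECT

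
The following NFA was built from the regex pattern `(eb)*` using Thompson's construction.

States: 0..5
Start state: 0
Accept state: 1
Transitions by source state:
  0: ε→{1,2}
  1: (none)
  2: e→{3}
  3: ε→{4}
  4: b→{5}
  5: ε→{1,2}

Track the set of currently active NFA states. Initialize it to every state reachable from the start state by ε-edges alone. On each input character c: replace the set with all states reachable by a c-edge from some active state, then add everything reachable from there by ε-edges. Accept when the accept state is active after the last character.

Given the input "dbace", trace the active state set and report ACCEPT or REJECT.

Answer: REJECT

Derivation:
S₀ = ε-closure({0}) = {0,1,2}
'd' @ 1: {}  — dead — no transitions
rest 'bace' ignored (set empty)
end set {} — state 1 not in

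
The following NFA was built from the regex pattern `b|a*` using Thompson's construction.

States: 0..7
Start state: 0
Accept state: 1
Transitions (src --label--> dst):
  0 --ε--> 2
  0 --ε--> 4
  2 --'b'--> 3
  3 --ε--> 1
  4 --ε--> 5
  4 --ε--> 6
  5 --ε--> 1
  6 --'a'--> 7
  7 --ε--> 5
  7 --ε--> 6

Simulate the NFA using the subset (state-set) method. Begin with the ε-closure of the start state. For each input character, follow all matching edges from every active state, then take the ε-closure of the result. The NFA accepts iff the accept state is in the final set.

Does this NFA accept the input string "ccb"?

initial (ε-close {0}): {0,1,2,4,5,6}
'c' @ 1: {}  — dead — no transitions
rest 'cb' ignored (set empty)
end set {} — state 1 not in

Answer: REJECT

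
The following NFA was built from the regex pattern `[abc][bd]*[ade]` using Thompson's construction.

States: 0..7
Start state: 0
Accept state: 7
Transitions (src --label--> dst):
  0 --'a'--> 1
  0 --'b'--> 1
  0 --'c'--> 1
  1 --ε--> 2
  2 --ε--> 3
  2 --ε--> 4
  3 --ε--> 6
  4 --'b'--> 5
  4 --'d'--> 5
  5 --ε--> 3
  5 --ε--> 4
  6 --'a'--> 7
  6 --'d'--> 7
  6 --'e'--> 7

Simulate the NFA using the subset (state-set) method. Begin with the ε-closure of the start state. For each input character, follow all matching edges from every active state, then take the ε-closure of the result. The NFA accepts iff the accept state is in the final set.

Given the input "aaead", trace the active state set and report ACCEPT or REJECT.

Answer: REJECT

Trace:
S₀ = ε-closure({0}) = {0}
'a' @ 1: {1,2,3,4,6}
'a' @ 2: {7}  (accept∈set)
'e' @ 3: {}  — no active states
rest 'ad' ignored (set empty)
final: {}; accept 7 not in set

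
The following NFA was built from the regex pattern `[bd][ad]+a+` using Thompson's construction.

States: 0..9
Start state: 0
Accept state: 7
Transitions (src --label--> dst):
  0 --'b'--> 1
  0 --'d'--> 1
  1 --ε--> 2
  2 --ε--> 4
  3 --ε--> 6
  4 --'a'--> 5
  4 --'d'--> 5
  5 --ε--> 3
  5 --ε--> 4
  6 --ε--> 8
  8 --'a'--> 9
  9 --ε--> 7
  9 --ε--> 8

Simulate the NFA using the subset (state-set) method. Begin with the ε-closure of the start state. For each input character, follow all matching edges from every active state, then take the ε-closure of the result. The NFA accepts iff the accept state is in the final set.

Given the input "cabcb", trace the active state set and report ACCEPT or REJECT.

S₀ = ε-closure({0}) = {0}
'c' @ 1: {}  — no active states
rest 'abcb' ignored (set empty)
after full input: {}  (accept=7 not in)

Answer: REJECT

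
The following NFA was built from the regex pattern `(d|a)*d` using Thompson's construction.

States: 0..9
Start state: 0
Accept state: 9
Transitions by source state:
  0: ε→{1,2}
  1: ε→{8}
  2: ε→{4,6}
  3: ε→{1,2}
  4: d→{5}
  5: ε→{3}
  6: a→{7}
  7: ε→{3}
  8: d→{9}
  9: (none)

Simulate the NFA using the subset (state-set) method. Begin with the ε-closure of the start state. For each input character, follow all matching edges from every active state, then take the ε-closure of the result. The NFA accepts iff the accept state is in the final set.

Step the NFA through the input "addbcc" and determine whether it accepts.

Answer: REJECT

Steps:
initial (ε-close {0}): {0,1,2,4,6,8}
'a' @ 1: {1,2,3,4,6,7,8}
'd' @ 2: {1,2,3,4,5,6,8,9}  ✓accept
'd' @ 3: {1,2,3,4,5,6,8,9}  ✓accept
'b' @ 4: {}  — dead — no transitions
rest 'cc' ignored (set empty)
end set {} — state 9 not in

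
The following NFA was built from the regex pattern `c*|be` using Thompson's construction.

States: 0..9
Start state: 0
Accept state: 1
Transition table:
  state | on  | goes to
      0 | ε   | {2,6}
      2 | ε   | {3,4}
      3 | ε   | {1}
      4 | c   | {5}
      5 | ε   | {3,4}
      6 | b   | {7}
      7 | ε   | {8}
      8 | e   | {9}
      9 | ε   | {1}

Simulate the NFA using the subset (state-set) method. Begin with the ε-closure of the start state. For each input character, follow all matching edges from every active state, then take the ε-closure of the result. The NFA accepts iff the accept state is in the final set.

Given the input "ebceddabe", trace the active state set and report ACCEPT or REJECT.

initial (ε-close {0}): {0,1,2,3,4,6}
'e' @ 1: {}  — dead — no transitions
rest 'bceddabe' ignored (set empty)
after full input: {}  (accept=1 not in)

Answer: REJECT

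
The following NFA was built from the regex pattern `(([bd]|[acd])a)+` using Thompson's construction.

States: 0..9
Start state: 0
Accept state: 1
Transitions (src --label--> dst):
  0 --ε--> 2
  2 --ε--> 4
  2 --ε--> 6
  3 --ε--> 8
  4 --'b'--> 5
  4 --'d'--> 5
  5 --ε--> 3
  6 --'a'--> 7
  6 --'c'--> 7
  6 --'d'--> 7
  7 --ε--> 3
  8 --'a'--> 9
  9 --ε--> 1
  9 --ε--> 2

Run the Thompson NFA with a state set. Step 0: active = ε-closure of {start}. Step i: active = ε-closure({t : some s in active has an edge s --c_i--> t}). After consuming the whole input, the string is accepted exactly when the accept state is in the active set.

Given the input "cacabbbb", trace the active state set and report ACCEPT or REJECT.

start: ε-closure({0}) = {0,2,4,6}
'c' @ 1: {3,7,8}
'a' @ 2: {1,2,4,6,9}  (accept∈set)
'c' @ 3: {3,7,8}
'a' @ 4: {1,2,4,6,9}  (accept∈set)
'b' @ 5: {3,5,8}
'b' @ 6: {}  — no active states
rest 'bb' ignored (set empty)
end set {} — state 1 not in

Answer: REJECT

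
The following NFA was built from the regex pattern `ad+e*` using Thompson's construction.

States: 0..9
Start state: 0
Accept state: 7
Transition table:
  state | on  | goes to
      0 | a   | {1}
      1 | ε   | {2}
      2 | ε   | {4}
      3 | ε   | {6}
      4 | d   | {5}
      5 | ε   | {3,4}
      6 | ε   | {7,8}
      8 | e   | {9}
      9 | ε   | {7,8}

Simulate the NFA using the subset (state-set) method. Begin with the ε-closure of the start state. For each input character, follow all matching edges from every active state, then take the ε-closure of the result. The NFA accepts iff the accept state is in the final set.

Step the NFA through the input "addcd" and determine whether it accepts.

start: ε-closure({0}) = {0}
'a' @ 1: {1,2,4}
'd' @ 2: {3,4,5,6,7,8}  [accepting]
'd' @ 3: {3,4,5,6,7,8}  [accepting]
'c' @ 4: {}  — state set empty
rest 'd' ignored (set empty)
after full input: {}  (accept=7 not in)

Answer: REJECT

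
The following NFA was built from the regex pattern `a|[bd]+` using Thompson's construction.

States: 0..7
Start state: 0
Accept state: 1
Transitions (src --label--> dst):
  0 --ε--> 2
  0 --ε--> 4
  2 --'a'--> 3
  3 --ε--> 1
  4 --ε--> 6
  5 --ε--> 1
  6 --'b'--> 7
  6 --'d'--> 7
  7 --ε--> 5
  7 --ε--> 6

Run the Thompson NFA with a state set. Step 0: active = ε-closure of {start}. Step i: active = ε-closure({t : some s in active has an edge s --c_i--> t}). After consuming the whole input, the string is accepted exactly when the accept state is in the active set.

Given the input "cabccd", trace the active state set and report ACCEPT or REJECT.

initial (ε-close {0}): {0,2,4,6}
'c' @ 1: {}  — state set empty
rest 'abccd' ignored (set empty)
end set {} — state 1 not in

Answer: REJECT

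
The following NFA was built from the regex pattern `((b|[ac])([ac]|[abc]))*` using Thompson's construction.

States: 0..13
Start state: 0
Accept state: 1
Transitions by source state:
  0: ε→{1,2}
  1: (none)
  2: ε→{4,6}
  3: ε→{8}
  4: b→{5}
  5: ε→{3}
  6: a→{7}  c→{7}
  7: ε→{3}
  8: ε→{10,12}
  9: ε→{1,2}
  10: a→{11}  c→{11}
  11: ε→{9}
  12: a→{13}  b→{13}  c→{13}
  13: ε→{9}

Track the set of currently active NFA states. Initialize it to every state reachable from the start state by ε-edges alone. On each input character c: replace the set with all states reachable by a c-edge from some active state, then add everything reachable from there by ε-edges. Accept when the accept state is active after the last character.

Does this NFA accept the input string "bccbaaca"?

Answer: ACCEPT

Steps:
start: ε-closure({0}) = {0,1,2,4,6}
'b' @ 1: {3,5,8,10,12}
'c' @ 2: {1,2,4,6,9,11,13}  (accept∈set)
'c' @ 3: {3,7,8,10,12}
'b' @ 4: {1,2,4,6,9,13}  (accept∈set)
'a' @ 5: {3,7,8,10,12}
'a' @ 6: {1,2,4,6,9,11,13}  (accept∈set)
'c' @ 7: {3,7,8,10,12}
'a' @ 8: {1,2,4,6,9,11,13}  (accept∈set)
after full input: {1,2,4,6,9,11,13}  (accept=1 in)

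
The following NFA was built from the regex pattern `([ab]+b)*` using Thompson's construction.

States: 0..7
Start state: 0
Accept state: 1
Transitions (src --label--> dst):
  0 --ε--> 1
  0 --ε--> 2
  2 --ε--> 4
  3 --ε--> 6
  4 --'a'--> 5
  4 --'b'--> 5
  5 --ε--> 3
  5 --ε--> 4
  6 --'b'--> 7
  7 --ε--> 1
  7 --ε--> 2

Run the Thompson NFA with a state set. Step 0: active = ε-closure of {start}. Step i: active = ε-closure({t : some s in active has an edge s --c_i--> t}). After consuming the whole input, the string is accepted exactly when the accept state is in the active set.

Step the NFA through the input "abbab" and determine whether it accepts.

Answer: ACCEPT

Derivation:
initial (ε-close {0}): {0,1,2,4}
'a' @ 1: {3,4,5,6}
'b' @ 2: {1,2,3,4,5,6,7}  ✓accept
'b' @ 3: {1,2,3,4,5,6,7}  ✓accept
'a' @ 4: {3,4,5,6}
'b' @ 5: {1,2,3,4,5,6,7}  ✓accept
final: {1,2,3,4,5,6,7}; accept 1 in set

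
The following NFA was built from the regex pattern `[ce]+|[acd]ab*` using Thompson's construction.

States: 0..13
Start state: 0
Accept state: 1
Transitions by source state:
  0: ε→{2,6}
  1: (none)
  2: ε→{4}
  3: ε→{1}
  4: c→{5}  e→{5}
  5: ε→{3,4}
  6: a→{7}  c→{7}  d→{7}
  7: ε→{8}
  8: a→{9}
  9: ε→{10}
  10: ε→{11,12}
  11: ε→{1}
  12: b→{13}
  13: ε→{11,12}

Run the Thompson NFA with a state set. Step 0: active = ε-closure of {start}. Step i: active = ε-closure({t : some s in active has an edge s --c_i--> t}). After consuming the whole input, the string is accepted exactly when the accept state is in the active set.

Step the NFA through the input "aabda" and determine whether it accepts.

Answer: REJECT

Steps:
initial (ε-close {0}): {0,2,4,6}
'a' @ 1: {7,8}
'a' @ 2: {1,9,10,11,12}  [accepting]
'b' @ 3: {1,11,12,13}  [accepting]
'd' @ 4: {}  — state set empty
rest 'a' ignored (set empty)
end set {} — state 1 not in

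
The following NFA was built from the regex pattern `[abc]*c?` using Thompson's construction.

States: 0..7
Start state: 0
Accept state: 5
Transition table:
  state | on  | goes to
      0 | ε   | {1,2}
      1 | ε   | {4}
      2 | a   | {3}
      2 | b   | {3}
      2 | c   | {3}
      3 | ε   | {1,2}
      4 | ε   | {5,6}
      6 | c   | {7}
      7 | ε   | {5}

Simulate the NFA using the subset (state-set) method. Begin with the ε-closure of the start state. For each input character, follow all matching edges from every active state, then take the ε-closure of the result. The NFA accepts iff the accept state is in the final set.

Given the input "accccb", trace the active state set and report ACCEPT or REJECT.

initial (ε-close {0}): {0,1,2,4,5,6}
'a' @ 1: {1,2,3,4,5,6}  ✓accept
'c' @ 2: {1,2,3,4,5,6,7}  ✓accept
'c' @ 3: {1,2,3,4,5,6,7}  ✓accept
'c' @ 4: {1,2,3,4,5,6,7}  ✓accept
'c' @ 5: {1,2,3,4,5,6,7}  ✓accept
'b' @ 6: {1,2,3,4,5,6}  ✓accept
after full input: {1,2,3,4,5,6}  (accept=5 in)

Answer: ACCEPT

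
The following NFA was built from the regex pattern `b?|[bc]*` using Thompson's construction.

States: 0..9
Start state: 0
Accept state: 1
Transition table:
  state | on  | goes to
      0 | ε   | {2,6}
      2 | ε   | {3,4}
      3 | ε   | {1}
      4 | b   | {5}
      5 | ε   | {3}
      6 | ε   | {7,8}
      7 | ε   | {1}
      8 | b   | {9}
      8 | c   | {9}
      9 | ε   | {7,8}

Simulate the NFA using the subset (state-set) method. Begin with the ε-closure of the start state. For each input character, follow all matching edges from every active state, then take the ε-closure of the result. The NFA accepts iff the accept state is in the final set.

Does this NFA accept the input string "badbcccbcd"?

Answer: REJECT

Derivation:
initial (ε-close {0}): {0,1,2,3,4,6,7,8}
'b' @ 1: {1,3,5,7,8,9}  ✓accept
'a' @ 2: {}  — dead — no transitions
rest 'dbcccbcd' ignored (set empty)
after full input: {}  (accept=1 not in)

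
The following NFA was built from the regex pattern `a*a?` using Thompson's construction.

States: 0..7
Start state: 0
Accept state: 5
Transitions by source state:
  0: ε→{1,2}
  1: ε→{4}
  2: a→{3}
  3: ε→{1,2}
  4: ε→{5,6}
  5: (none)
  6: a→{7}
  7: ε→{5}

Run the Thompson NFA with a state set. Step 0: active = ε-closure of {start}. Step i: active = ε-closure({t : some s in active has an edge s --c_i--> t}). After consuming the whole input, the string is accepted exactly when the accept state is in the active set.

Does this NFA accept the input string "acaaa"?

Answer: REJECT

Derivation:
initial (ε-close {0}): {0,1,2,4,5,6}
'a' @ 1: {1,2,3,4,5,6,7}  ✓accept
'c' @ 2: {}  — no active states
rest 'aaa' ignored (set empty)
final: {}; accept 5 not in set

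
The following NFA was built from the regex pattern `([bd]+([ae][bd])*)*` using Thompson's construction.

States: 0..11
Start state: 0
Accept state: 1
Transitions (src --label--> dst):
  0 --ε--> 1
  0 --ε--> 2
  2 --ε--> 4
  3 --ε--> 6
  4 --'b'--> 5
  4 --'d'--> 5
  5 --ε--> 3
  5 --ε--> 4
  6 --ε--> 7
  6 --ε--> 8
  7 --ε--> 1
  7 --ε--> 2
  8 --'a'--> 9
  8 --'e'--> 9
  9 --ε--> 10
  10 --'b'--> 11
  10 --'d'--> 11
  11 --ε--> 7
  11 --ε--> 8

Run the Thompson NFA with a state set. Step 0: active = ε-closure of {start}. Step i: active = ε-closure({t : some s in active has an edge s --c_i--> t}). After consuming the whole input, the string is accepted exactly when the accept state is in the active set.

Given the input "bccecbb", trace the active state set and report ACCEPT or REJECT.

Answer: REJECT

Derivation:
S₀ = ε-closure({0}) = {0,1,2,4}
'b' @ 1: {1,2,3,4,5,6,7,8}  [accepting]
'c' @ 2: {}  — dead — no transitions
rest 'cecbb' ignored (set empty)
end set {} — state 1 not in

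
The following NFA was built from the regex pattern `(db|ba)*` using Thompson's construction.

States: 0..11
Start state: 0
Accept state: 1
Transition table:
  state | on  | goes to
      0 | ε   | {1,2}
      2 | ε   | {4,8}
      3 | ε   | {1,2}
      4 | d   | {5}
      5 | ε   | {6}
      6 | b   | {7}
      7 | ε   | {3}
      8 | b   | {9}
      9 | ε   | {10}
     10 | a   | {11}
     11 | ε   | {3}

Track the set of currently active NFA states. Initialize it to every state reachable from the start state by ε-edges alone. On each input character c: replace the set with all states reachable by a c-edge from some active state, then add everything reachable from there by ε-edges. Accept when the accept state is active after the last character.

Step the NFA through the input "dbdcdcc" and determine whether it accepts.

start: ε-closure({0}) = {0,1,2,4,8}
'd' @ 1: {5,6}
'b' @ 2: {1,2,3,4,7,8}  (accept∈set)
'd' @ 3: {5,6}
'c' @ 4: {}  — no active states
rest 'dcc' ignored (set empty)
end set {} — state 1 not in

Answer: REJECT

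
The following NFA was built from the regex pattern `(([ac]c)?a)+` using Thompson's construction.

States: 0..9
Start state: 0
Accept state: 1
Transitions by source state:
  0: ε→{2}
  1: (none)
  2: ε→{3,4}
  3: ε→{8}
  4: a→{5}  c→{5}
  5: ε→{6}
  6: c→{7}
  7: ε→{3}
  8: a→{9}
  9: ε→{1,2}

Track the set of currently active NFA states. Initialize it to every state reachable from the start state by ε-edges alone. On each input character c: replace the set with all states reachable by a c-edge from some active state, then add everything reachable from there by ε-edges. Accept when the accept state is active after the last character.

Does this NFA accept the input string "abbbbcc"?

Answer: REJECT

Steps:
S₀ = ε-closure({0}) = {0,2,3,4,8}
'a' @ 1: {1,2,3,4,5,6,8,9}  (accept∈set)
'b' @ 2: {}  — dead — no transitions
rest 'bbbcc' ignored (set empty)
after full input: {}  (accept=1 not in)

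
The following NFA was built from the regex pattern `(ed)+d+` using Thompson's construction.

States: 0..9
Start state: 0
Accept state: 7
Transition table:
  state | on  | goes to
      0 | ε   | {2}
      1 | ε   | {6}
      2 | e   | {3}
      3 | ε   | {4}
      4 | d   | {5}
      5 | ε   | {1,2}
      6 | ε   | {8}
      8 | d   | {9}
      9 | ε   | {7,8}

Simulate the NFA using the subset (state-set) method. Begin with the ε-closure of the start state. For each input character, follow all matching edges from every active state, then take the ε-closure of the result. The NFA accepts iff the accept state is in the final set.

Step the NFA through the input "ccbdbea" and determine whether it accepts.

Answer: REJECT

Trace:
start: ε-closure({0}) = {0,2}
'c' @ 1: {}  — no active states
rest 'cbdbea' ignored (set empty)
end set {} — state 7 not in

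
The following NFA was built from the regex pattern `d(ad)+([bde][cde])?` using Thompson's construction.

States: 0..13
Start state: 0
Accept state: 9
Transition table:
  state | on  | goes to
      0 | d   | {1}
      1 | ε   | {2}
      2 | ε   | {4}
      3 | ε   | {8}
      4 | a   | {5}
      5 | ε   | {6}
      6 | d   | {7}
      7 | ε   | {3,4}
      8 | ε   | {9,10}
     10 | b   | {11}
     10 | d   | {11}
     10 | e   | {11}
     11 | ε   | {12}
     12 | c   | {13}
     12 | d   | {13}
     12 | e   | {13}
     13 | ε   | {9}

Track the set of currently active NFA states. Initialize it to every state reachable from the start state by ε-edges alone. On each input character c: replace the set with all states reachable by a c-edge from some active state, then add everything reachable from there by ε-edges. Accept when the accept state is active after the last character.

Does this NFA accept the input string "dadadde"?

Answer: ACCEPT

Derivation:
initial (ε-close {0}): {0}
'd' @ 1: {1,2,4}
'a' @ 2: {5,6}
'd' @ 3: {3,4,7,8,9,10}  (accept∈set)
'a' @ 4: {5,6}
'd' @ 5: {3,4,7,8,9,10}  (accept∈set)
'd' @ 6: {11,12}
'e' @ 7: {9,13}  (accept∈set)
after full input: {9,13}  (accept=9 in)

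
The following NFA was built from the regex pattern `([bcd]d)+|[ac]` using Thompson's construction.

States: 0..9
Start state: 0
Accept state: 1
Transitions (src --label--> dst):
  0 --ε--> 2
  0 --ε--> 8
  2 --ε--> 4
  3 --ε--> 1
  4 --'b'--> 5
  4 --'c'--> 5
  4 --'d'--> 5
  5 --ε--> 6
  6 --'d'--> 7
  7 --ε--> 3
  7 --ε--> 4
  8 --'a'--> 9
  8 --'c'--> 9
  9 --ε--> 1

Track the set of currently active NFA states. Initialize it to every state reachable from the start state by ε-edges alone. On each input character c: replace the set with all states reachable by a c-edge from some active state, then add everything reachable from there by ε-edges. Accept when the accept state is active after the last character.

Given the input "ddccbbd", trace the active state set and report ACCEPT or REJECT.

initial (ε-close {0}): {0,2,4,8}
'd' @ 1: {5,6}
'd' @ 2: {1,3,4,7}  (accept∈set)
'c' @ 3: {5,6}
'c' @ 4: {}  — dead — no transitions
rest 'bbd' ignored (set empty)
final: {}; accept 1 not in set

Answer: REJECT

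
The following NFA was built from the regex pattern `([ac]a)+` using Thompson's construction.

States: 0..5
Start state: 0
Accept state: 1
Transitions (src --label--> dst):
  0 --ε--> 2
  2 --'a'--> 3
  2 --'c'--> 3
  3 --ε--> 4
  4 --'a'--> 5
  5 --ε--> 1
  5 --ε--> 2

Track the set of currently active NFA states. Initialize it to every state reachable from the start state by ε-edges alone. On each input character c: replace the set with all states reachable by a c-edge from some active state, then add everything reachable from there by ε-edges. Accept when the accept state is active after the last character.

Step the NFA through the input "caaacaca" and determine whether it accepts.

initial (ε-close {0}): {0,2}
'c' @ 1: {3,4}
'a' @ 2: {1,2,5}  [accepting]
'a' @ 3: {3,4}
'a' @ 4: {1,2,5}  [accepting]
'c' @ 5: {3,4}
'a' @ 6: {1,2,5}  [accepting]
'c' @ 7: {3,4}
'a' @ 8: {1,2,5}  [accepting]
after full input: {1,2,5}  (accept=1 in)

Answer: ACCEPT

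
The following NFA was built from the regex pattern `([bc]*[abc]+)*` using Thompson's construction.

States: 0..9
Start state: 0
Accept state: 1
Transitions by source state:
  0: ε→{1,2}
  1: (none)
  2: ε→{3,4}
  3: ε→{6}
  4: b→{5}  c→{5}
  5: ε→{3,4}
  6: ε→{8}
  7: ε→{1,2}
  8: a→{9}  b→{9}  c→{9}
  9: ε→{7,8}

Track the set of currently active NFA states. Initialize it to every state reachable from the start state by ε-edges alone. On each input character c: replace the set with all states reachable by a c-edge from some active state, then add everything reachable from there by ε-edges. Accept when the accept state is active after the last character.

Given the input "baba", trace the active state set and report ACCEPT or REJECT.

initial (ε-close {0}): {0,1,2,3,4,6,8}
'b' @ 1: {1,2,3,4,5,6,7,8,9}  ✓accept
'a' @ 2: {1,2,3,4,6,7,8,9}  ✓accept
'b' @ 3: {1,2,3,4,5,6,7,8,9}  ✓accept
'a' @ 4: {1,2,3,4,6,7,8,9}  ✓accept
after full input: {1,2,3,4,6,7,8,9}  (accept=1 in)

Answer: ACCEPT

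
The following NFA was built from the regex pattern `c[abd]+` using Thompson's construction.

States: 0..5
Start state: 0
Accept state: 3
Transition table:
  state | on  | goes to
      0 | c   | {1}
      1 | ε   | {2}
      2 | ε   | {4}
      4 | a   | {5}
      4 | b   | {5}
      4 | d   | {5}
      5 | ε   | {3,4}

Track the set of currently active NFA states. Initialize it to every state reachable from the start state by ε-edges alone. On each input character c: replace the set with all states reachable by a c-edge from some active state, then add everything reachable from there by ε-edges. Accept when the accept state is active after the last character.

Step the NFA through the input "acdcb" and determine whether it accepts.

Answer: REJECT

Derivation:
S₀ = ε-closure({0}) = {0}
'a' @ 1: {}  — state set empty
rest 'cdcb' ignored (set empty)
end set {} — state 3 not in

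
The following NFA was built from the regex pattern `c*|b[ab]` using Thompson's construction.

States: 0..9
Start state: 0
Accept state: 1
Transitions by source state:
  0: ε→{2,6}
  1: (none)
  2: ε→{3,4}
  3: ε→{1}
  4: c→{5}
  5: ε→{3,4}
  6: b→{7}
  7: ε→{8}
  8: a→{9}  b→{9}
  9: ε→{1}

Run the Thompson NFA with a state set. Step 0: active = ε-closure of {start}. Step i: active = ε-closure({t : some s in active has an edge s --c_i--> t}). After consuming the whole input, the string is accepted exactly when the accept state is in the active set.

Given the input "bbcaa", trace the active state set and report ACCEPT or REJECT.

start: ε-closure({0}) = {0,1,2,3,4,6}
'b' @ 1: {7,8}
'b' @ 2: {1,9}  (accept∈set)
'c' @ 3: {}  — no active states
rest 'aa' ignored (set empty)
final: {}; accept 1 not in set

Answer: REJECT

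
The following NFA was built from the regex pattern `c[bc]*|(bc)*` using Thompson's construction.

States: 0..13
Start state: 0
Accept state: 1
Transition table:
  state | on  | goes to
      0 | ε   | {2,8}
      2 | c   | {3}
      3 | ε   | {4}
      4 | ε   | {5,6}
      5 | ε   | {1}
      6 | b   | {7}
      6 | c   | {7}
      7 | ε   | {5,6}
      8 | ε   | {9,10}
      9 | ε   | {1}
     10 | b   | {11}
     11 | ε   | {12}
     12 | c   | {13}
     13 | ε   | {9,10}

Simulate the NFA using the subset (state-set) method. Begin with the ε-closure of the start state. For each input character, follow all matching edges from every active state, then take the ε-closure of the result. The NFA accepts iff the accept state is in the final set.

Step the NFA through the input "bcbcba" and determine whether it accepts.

Answer: REJECT

Steps:
S₀ = ε-closure({0}) = {0,1,2,8,9,10}
'b' @ 1: {11,12}
'c' @ 2: {1,9,10,13}  (accept∈set)
'b' @ 3: {11,12}
'c' @ 4: {1,9,10,13}  (accept∈set)
'b' @ 5: {11,12}
'a' @ 6: {}  — dead — no transitions
final: {}; accept 1 not in set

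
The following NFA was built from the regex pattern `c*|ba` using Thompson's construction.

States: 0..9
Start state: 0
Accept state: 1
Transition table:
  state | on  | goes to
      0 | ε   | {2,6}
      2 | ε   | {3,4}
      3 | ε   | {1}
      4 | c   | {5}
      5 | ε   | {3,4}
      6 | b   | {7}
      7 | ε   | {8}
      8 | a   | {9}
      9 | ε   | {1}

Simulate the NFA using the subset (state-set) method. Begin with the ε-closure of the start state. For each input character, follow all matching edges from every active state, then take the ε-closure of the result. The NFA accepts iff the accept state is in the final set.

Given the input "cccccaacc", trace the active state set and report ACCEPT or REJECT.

start: ε-closure({0}) = {0,1,2,3,4,6}
'c' @ 1: {1,3,4,5}  [accepting]
'c' @ 2: {1,3,4,5}  [accepting]
'c' @ 3: {1,3,4,5}  [accepting]
'c' @ 4: {1,3,4,5}  [accepting]
'c' @ 5: {1,3,4,5}  [accepting]
'a' @ 6: {}  — no active states
rest 'acc' ignored (set empty)
end set {} — state 1 not in

Answer: REJECT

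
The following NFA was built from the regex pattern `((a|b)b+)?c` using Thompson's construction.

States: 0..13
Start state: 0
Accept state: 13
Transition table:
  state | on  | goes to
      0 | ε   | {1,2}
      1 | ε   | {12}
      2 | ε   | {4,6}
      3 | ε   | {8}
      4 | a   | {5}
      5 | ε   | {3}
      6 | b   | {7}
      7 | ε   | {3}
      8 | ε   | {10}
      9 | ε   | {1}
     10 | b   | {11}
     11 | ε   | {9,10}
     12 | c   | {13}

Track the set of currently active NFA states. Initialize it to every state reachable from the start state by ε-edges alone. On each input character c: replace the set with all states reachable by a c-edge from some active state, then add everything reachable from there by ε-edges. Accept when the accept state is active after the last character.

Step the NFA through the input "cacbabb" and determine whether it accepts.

Answer: REJECT

Steps:
S₀ = ε-closure({0}) = {0,1,2,4,6,12}
'c' @ 1: {13}  (accept∈set)
'a' @ 2: {}  — no active states
rest 'cbabb' ignored (set empty)
after full input: {}  (accept=13 not in)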